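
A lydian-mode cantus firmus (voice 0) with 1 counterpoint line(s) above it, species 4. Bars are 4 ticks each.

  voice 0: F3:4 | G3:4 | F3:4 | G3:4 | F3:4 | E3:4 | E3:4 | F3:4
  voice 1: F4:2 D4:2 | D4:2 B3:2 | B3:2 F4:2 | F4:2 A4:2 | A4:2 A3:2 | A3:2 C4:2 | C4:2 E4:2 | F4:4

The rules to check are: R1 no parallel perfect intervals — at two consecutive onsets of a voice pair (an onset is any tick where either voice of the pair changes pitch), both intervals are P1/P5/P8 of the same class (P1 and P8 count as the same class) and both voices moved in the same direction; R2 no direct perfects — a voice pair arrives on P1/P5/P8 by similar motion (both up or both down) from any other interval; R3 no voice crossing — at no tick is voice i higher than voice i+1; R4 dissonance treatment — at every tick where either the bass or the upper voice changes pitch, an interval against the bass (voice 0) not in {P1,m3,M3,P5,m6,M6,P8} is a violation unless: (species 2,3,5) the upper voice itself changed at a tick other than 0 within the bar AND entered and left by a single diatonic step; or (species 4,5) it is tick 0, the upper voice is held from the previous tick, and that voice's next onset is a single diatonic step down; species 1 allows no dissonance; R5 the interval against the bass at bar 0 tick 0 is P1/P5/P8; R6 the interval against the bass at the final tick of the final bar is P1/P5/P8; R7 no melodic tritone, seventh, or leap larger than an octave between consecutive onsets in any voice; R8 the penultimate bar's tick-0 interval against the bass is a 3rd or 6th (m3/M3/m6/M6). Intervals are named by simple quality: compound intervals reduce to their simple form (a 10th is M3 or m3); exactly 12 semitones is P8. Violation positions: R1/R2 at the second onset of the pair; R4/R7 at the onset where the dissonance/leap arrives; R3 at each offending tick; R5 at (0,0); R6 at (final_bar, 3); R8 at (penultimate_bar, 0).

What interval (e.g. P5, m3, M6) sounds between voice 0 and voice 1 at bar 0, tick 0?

voice 0=F3 voice 1=F4 -> P8

P8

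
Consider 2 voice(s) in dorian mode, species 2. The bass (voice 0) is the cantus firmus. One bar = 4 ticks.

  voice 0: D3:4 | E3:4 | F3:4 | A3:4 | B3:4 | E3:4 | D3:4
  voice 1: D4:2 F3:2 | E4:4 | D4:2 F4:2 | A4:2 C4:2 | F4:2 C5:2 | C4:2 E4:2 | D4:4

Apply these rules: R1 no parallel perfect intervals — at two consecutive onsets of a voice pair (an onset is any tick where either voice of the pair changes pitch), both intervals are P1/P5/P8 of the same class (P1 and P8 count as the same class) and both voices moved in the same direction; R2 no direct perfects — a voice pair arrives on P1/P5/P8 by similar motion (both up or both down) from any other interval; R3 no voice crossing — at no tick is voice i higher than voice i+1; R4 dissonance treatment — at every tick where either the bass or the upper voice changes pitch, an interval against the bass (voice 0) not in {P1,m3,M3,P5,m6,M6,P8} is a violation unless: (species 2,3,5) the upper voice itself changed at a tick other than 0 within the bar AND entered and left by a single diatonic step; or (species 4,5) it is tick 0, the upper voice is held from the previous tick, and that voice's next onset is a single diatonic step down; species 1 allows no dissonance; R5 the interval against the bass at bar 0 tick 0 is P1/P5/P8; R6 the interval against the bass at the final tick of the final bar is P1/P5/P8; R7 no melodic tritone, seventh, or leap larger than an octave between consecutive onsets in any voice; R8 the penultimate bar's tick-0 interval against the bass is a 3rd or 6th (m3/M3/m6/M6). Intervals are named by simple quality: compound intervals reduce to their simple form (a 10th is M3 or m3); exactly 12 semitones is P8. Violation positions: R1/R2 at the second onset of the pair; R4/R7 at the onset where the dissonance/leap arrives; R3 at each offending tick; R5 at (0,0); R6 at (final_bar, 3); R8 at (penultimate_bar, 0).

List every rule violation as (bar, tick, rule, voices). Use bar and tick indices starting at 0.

bar 0: v0=D3 v1=D4 downbeat P8
bar 1: v0=E3 v1=E4 downbeat P8
bar 2: v0=F3 v1=D4 downbeat M6
bar 3: v0=A3 v1=A4 downbeat P8
bar 4: v0=B3 v1=F4 downbeat TT
bar 5: v0=E3 v1=C4 downbeat m6
bar 6: v0=D3 v1=D4 downbeat P8
  -> R2 @ bar 1 tick 0 v(0, 1): D3/F3 m3 -> E3/E4 P8 similar
  -> R7 @ bar 1 tick 0 v(1,): F3->E4 leap 11st
  -> R1 @ bar 3 tick 0 v(0, 1): F3/F4 P8 -> A3/A4 P8 similar
  -> R4 @ bar 4 tick 0 v(0, 1): B3/F4 TT untreated
  -> R4 @ bar 4 tick 2 v(0, 1): B3/C5 m2 untreated
  -> R1 @ bar 6 tick 0 v(0, 1): E3/E4 P8 -> D3/D4 P8 similar

(1, 0, R2, (0, 1))
(1, 0, R7, (1,))
(3, 0, R1, (0, 1))
(4, 0, R4, (0, 1))
(4, 2, R4, (0, 1))
(6, 0, R1, (0, 1))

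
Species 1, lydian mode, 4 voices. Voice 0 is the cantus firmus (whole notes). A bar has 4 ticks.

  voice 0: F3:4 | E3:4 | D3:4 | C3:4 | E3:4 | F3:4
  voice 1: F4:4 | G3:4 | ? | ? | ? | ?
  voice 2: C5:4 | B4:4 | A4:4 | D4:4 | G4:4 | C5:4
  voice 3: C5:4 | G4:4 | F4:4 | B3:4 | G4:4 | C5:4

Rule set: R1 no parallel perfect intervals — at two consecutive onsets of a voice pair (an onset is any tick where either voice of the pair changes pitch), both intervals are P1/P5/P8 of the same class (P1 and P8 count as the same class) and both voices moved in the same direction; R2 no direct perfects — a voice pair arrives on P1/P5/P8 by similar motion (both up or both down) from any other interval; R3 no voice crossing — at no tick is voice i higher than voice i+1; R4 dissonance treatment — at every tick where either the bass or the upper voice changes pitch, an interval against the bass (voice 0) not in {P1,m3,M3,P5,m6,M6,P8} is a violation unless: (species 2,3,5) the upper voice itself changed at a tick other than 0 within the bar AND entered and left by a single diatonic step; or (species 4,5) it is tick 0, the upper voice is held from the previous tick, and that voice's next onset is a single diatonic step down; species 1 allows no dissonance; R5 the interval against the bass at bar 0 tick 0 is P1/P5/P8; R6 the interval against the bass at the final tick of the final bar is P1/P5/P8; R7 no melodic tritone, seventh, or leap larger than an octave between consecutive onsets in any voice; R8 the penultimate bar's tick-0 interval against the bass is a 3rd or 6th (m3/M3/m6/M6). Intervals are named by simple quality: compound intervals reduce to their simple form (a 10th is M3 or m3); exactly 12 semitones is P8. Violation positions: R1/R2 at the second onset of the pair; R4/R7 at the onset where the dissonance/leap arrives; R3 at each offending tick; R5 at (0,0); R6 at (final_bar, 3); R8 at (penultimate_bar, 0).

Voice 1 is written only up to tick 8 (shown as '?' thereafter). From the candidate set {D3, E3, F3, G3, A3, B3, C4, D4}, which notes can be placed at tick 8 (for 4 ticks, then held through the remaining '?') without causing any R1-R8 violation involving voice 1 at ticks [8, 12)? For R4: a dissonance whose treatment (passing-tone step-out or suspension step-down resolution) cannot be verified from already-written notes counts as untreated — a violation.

D3: violates R2
E3: violates R4
F3: violates R1
G3: violates R4
A3: legal
B3: legal
C4: violates R4
D4: legal

{A3, B3, D4}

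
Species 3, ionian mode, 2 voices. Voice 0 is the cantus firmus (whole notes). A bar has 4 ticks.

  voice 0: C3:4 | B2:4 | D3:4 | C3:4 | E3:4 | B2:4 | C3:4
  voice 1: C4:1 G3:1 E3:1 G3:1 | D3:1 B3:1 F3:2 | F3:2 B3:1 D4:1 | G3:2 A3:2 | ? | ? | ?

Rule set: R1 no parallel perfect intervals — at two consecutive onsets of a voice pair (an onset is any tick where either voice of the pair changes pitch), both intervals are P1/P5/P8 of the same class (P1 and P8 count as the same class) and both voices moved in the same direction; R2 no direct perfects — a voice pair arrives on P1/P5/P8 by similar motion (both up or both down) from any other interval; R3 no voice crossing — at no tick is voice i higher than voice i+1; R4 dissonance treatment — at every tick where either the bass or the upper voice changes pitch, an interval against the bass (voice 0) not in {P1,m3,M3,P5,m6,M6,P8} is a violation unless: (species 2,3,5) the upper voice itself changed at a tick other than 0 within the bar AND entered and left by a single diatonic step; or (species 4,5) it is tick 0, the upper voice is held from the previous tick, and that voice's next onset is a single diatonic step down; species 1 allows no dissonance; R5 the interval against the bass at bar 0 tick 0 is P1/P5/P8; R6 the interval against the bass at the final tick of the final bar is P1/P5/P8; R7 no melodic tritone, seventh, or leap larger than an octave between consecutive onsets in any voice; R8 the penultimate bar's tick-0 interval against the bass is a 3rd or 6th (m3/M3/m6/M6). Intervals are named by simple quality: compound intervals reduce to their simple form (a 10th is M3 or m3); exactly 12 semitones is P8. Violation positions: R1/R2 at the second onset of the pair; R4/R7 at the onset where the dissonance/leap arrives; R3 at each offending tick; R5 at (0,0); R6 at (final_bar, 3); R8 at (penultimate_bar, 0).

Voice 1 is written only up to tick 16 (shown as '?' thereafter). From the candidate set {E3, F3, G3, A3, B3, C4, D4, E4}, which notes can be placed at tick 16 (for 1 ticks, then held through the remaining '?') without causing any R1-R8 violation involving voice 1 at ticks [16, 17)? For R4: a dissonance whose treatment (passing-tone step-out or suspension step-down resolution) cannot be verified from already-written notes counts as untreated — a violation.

{C4, E3, G3}

E3: legal
F3: violates R4
G3: legal
A3: violates R4
B3: violates R2
C4: legal
D4: violates R4
E4: violates R2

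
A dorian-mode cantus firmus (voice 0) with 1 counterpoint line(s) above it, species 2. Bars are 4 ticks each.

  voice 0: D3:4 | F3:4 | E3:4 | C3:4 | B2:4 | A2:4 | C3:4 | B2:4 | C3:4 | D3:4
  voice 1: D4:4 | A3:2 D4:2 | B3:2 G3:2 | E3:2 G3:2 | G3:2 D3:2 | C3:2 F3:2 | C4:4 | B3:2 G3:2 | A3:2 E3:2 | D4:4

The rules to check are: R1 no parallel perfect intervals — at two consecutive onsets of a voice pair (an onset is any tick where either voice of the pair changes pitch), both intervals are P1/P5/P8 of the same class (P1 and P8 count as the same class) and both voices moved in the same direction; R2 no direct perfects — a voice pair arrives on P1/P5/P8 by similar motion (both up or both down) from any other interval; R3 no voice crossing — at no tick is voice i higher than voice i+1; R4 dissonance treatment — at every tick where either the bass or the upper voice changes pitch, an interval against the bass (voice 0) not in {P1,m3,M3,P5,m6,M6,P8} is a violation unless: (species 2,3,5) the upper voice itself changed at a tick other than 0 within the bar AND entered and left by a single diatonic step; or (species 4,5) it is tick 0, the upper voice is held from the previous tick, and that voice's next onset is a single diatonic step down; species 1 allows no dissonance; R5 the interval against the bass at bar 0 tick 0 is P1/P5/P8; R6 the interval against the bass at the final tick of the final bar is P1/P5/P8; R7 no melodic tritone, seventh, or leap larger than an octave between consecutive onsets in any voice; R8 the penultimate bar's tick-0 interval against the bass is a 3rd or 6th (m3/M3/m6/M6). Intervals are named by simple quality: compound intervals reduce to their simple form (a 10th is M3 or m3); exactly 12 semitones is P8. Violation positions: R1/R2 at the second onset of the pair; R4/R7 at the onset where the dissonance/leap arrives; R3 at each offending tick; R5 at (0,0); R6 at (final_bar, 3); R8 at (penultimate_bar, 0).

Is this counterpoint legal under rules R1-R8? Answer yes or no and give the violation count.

bar 0: v0=D3 v1=D4 (P8)
bar 1: v0=F3 v1=A3 (M3)
bar 2: v0=E3 v1=B3 (P5)
bar 3: v0=C3 v1=E3 (M3)
bar 4: v0=B2 v1=G3 (m6)
bar 5: v0=A2 v1=C3 (m3)
bar 6: v0=C3 v1=C4 (P8)
bar 7: v0=B2 v1=B3 (P8)
bar 8: v0=C3 v1=A3 (M6)
bar 9: v0=D3 v1=D4 (P8)
  R2 @ bar2.0: F3/D4 M6 -> E3/B3 P5 similar
  R2 @ bar6.0: A2/F3 m6 -> C3/C4 P8 similar
  R1 @ bar7.0: C3/C4 P8 -> B2/B3 P8 similar
  R2 @ bar9.0: C3/E3 M3 -> D3/D4 P8 similar
  R7 @ bar9.0: E3->D4 leap 10st

No (5 violations)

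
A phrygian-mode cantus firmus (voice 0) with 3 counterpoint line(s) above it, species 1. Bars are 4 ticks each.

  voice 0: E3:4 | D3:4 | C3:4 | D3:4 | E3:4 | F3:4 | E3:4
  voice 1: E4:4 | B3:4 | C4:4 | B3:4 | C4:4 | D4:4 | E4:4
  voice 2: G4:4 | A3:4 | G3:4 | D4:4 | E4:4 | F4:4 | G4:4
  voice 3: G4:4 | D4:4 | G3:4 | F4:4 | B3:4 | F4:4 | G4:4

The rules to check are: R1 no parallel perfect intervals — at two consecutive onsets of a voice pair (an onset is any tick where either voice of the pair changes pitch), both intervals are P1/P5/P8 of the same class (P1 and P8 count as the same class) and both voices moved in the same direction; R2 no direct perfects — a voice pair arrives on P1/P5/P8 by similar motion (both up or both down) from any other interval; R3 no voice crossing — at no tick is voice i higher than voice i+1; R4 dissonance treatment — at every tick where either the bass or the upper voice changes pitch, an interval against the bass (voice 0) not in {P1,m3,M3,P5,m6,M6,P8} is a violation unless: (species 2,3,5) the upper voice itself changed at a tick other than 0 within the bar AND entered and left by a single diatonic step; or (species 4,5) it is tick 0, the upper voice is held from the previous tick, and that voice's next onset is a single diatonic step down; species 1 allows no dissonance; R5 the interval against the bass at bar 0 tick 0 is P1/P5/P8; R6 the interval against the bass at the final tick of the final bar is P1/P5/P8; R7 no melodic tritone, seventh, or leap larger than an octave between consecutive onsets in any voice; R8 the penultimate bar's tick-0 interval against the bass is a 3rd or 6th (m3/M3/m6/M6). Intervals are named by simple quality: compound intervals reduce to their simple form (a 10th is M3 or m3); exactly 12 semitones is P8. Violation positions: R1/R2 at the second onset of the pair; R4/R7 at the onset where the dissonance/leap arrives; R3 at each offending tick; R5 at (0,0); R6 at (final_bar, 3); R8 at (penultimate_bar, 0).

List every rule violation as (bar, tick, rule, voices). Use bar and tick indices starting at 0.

bar 0: v0=E3 v1=E4 v2=G4 v3=G4 downbeat m3
bar 1: v0=D3 v1=B3 v2=A3 v3=D4 downbeat P8
bar 2: v0=C3 v1=C4 v2=G3 v3=G3 downbeat P5
bar 3: v0=D3 v1=B3 v2=D4 v3=F4 downbeat m3
bar 4: v0=E3 v1=C4 v2=E4 v3=B3 downbeat P5
bar 5: v0=F3 v1=D4 v2=F4 v3=F4 downbeat P8
bar 6: v0=E3 v1=E4 v2=G4 v3=G4 downbeat m3
  -> R5 @ bar 0 tick 0 v(0, 2): opens on m3
  -> R5 @ bar 0 tick 0 v(0, 3): opens on m3
  -> R2 @ bar 1 tick 0 v(0, 2): E3/G4 m3 -> D3/A3 P5 similar
  -> R2 @ bar 1 tick 0 v(0, 3): E3/G4 m3 -> D3/D4 P8 similar
  -> R3 @ bar 1 tick 0 v(1, 2): B3 above A3
  -> R7 @ bar 1 tick 0 v(2,): G4->A3 leap 10st
  -> R3 @ bar 1 tick 1 v(1, 2): B3 above A3
  -> R3 @ bar 1 tick 2 v(1, 2): B3 above A3
  -> R3 @ bar 1 tick 3 v(1, 2): B3 above A3
  -> R1 @ bar 2 tick 0 v(0, 2): D3/A3 P5 -> C3/G3 P5 similar
  -> R2 @ bar 2 tick 0 v(0, 3): D3/D4 P8 -> C3/G3 P5 similar
  -> R2 @ bar 2 tick 0 v(2, 3): A3/D4 P4 -> G3/G3 P1 similar
  -> R3 @ bar 2 tick 0 v(1, 2): C4 above G3
  -> R3 @ bar 2 tick 1 v(1, 2): C4 above G3
  -> R3 @ bar 2 tick 2 v(1, 2): C4 above G3
  -> R3 @ bar 2 tick 3 v(1, 2): C4 above G3
  -> R2 @ bar 3 tick 0 v(0, 2): C3/G3 P5 -> D3/D4 P8 similar
  -> R7 @ bar 3 tick 0 v(3,): G3->F4 leap 10st
  -> R1 @ bar 4 tick 0 v(0, 2): D3/D4 P8 -> E3/E4 P8 similar
  -> R3 @ bar 4 tick 0 v(2, 3): E4 above B3
  -> R7 @ bar 4 tick 0 v(3,): F4->B3 leap 6st
  -> R3 @ bar 4 tick 1 v(2, 3): E4 above B3
  -> R3 @ bar 4 tick 2 v(2, 3): E4 above B3
  -> R3 @ bar 4 tick 3 v(2, 3): E4 above B3
  -> R1 @ bar 5 tick 0 v(0, 2): E3/E4 P8 -> F3/F4 P8 similar
  -> R2 @ bar 5 tick 0 v(0, 3): E3/B3 P5 -> F3/F4 P8 similar
  -> R2 @ bar 5 tick 0 v(2, 3): E4/B3 P4 -> F4/F4 P1 similar
  -> R7 @ bar 5 tick 0 v(3,): B3->F4 leap 6st
  -> R8 @ bar 5 tick 0 v(0, 2): penult P8 not 3rd/6th
  -> R8 @ bar 5 tick 0 v(0, 3): penult P8 not 3rd/6th
  -> R1 @ bar 6 tick 0 v(2, 3): F4/F4 P1 -> G4/G4 P1 similar
  -> R6 @ bar 6 tick 3 v(0, 2): closes on m3
  -> R6 @ bar 6 tick 3 v(0, 3): closes on m3

(0, 0, R5, (0, 2))
(0, 0, R5, (0, 3))
(1, 0, R2, (0, 2))
(1, 0, R2, (0, 3))
(1, 0, R3, (1, 2))
(1, 0, R7, (2,))
(1, 1, R3, (1, 2))
(1, 2, R3, (1, 2))
(1, 3, R3, (1, 2))
(2, 0, R1, (0, 2))
(2, 0, R2, (0, 3))
(2, 0, R2, (2, 3))
(2, 0, R3, (1, 2))
(2, 1, R3, (1, 2))
(2, 2, R3, (1, 2))
(2, 3, R3, (1, 2))
(3, 0, R2, (0, 2))
(3, 0, R7, (3,))
(4, 0, R1, (0, 2))
(4, 0, R3, (2, 3))
(4, 0, R7, (3,))
(4, 1, R3, (2, 3))
(4, 2, R3, (2, 3))
(4, 3, R3, (2, 3))
(5, 0, R1, (0, 2))
(5, 0, R2, (0, 3))
(5, 0, R2, (2, 3))
(5, 0, R7, (3,))
(5, 0, R8, (0, 2))
(5, 0, R8, (0, 3))
(6, 0, R1, (2, 3))
(6, 3, R6, (0, 2))
(6, 3, R6, (0, 3))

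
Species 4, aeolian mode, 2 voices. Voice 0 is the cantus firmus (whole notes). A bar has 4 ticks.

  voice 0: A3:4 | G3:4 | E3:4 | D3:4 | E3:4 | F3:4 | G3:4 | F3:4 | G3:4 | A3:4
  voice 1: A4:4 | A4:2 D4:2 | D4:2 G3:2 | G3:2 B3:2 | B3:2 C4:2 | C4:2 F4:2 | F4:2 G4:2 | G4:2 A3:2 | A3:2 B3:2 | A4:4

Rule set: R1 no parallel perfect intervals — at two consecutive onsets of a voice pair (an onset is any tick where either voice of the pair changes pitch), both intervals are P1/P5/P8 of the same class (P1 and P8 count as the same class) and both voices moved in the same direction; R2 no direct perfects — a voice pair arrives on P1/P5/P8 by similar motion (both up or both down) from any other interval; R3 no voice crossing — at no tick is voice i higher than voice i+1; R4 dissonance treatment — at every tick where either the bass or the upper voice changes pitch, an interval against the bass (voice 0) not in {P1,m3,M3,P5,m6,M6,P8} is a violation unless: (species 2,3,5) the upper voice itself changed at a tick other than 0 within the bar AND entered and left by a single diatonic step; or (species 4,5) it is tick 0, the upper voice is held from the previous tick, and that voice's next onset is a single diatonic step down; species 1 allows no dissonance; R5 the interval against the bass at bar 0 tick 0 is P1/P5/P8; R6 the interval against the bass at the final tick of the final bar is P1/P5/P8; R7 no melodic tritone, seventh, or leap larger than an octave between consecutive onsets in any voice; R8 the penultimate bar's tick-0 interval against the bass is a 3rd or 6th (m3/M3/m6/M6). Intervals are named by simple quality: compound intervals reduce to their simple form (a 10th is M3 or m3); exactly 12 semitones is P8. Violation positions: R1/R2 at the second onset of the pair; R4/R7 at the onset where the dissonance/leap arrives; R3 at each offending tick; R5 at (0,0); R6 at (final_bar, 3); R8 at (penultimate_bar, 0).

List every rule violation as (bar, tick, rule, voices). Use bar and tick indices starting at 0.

bar 0: v0=A3 v1=A4 downbeat P8
bar 1: v0=G3 v1=A4 downbeat M2
bar 2: v0=E3 v1=D4 downbeat m7
bar 3: v0=D3 v1=G3 downbeat P4
bar 4: v0=E3 v1=B3 downbeat P5
bar 5: v0=F3 v1=C4 downbeat P5
bar 6: v0=G3 v1=F4 downbeat m7
bar 7: v0=F3 v1=G4 downbeat M2
bar 8: v0=G3 v1=A3 downbeat M2
bar 9: v0=A3 v1=A4 downbeat P8
  -> R4 @ bar 1 tick 0 v(0, 1): G3/A4 M2 untreated
  -> R4 @ bar 2 tick 0 v(0, 1): E3/D4 m7 untreated
  -> R4 @ bar 3 tick 0 v(0, 1): D3/G3 P4 untreated
  -> R4 @ bar 6 tick 0 v(0, 1): G3/F4 m7 untreated
  -> R4 @ bar 7 tick 0 v(0, 1): F3/G4 M2 untreated
  -> R7 @ bar 7 tick 2 v(1,): G4->A3 leap 10st
  -> R4 @ bar 8 tick 0 v(0, 1): G3/A3 M2 untreated
  -> R8 @ bar 8 tick 0 v(0, 1): penult M2 not 3rd/6th
  -> R2 @ bar 9 tick 0 v(0, 1): G3/B3 M3 -> A3/A4 P8 similar
  -> R7 @ bar 9 tick 0 v(1,): B3->A4 leap 10st

(1, 0, R4, (0, 1))
(2, 0, R4, (0, 1))
(3, 0, R4, (0, 1))
(6, 0, R4, (0, 1))
(7, 0, R4, (0, 1))
(7, 2, R7, (1,))
(8, 0, R4, (0, 1))
(8, 0, R8, (0, 1))
(9, 0, R2, (0, 1))
(9, 0, R7, (1,))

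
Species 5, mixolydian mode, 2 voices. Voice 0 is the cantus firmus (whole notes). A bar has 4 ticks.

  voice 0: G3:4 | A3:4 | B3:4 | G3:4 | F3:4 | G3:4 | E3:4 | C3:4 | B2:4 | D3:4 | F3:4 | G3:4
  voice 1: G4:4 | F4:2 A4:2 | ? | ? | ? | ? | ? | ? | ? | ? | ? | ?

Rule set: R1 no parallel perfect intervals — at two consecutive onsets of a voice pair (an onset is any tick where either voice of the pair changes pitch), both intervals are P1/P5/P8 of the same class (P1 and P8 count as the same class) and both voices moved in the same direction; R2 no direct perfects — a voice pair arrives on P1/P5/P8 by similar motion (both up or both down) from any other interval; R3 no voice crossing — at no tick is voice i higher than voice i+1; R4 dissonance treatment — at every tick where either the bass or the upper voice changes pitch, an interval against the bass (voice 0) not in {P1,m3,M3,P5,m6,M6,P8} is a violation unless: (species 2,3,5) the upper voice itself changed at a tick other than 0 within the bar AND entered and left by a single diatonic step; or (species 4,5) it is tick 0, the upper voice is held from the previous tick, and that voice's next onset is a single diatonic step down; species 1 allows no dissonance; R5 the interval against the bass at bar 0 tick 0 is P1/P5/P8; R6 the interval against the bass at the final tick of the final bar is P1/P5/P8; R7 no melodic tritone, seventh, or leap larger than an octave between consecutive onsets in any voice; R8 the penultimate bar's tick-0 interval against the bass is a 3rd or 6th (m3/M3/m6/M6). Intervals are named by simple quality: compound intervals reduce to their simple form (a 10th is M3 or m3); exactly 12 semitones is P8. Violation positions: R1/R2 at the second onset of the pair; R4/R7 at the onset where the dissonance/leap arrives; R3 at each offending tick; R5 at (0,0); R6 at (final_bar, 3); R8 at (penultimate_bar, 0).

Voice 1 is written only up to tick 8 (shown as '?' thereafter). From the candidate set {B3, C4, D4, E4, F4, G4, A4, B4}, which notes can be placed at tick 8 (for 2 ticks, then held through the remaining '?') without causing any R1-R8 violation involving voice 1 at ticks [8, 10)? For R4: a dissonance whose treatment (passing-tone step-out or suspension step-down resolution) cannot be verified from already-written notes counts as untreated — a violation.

{D4, G4}

B3: violates R7
C4: violates R4
D4: legal
E4: violates R4
F4: violates R4
G4: legal
A4: violates R4
B4: violates R1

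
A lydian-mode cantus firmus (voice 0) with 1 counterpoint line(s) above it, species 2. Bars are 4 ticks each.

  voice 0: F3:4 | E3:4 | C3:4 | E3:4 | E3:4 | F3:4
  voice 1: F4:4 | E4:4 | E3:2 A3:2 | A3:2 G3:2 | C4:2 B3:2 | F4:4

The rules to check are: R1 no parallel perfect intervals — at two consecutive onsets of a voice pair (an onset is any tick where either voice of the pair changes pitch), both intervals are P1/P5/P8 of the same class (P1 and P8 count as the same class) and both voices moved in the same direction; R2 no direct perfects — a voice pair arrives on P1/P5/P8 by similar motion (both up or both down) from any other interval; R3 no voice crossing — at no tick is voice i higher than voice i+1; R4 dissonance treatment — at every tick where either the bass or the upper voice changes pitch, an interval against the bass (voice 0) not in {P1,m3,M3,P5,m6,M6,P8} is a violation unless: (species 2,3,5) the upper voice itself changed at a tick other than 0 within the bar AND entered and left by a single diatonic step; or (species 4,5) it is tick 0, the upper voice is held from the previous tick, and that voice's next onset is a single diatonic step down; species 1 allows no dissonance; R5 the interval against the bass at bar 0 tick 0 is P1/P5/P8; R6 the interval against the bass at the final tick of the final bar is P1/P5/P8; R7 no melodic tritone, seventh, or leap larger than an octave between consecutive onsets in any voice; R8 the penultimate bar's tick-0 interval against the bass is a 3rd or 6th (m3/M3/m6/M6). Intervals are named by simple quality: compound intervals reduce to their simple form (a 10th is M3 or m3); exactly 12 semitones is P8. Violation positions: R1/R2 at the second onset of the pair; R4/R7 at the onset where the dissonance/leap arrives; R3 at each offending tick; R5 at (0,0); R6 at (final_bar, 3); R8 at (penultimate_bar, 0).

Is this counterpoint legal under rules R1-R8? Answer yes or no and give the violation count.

bar 0: v0=F3 v1=F4 (P8)
bar 1: v0=E3 v1=E4 (P8)
bar 2: v0=C3 v1=E3 (M3)
bar 3: v0=E3 v1=A3 (P4)
bar 4: v0=E3 v1=C4 (m6)
bar 5: v0=F3 v1=F4 (P8)
  R1 @ bar1.0: F3/F4 P8 -> E3/E4 P8 similar
  R4 @ bar3.0: E3/A3 P4 untreated
  R2 @ bar5.0: E3/B3 P5 -> F3/F4 P8 similar
  R7 @ bar5.0: B3->F4 leap 6st

No (4 violations)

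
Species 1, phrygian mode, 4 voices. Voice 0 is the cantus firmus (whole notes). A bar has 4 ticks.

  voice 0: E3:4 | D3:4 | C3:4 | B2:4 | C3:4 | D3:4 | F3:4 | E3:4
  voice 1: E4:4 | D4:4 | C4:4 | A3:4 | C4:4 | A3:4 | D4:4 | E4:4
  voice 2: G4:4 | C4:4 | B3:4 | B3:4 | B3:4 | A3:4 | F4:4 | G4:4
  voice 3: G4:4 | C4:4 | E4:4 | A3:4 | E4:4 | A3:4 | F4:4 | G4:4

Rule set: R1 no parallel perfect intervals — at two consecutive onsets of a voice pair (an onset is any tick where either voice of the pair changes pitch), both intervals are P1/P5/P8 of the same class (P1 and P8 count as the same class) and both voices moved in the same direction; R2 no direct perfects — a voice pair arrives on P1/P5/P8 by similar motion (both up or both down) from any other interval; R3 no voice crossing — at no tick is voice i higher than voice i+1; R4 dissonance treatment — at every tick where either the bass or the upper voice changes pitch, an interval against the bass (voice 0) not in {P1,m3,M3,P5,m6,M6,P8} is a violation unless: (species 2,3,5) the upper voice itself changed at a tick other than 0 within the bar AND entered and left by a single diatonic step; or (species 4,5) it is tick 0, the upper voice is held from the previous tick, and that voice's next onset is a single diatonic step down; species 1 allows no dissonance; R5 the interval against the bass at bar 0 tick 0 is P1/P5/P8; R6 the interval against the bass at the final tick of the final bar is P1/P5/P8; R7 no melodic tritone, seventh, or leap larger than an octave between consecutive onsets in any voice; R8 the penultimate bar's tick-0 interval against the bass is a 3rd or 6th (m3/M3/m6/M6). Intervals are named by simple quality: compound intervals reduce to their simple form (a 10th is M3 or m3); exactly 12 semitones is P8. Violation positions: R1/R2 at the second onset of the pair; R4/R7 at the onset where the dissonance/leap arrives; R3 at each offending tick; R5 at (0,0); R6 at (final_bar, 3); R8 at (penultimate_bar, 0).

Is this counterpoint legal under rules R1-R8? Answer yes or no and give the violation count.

No (40 violations)

bar 0: v0=E3 v1=E4 v2=G4 v3=G4 (m3)
bar 1: v0=D3 v1=D4 v2=C4 v3=C4 (m7)
bar 2: v0=C3 v1=C4 v2=B3 v3=E4 (M3)
bar 3: v0=B2 v1=A3 v2=B3 v3=A3 (m7)
bar 4: v0=C3 v1=C4 v2=B3 v3=E4 (M3)
bar 5: v0=D3 v1=A3 v2=A3 v3=A3 (P5)
bar 6: v0=F3 v1=D4 v2=F4 v3=F4 (P8)
bar 7: v0=E3 v1=E4 v2=G4 v3=G4 (m3)
  R5 @ bar0.0: opens on m3
  R5 @ bar0.0: opens on m3
  R1 @ bar1.0: E3/E4 P8 -> D3/D4 P8 similar
  R1 @ bar1.0: G4/G4 P1 -> C4/C4 P1 similar
  R3 @ bar1.0: D4 above C4
  R4 @ bar1.0: D3/C4 m7 untreated
  R4 @ bar1.0: D3/C4 m7 untreated
  R3 @ bar1.1: D4 above C4
  R3 @ bar1.2: D4 above C4
  R3 @ bar1.3: D4 above C4
  R1 @ bar2.0: D3/D4 P8 -> C3/C4 P8 similar
  R3 @ bar2.0: C4 above B3
  R4 @ bar2.0: C3/B3 M7 untreated
  R3 @ bar2.1: C4 above B3
  R3 @ bar2.2: C4 above B3
  R3 @ bar2.3: C4 above B3
  R2 @ bar3.0: C4/E4 M3 -> A3/A3 P1 similar
  R3 @ bar3.0: B3 above A3
  R4 @ bar3.0: B2/A3 m7 untreated
  R4 @ bar3.0: B2/A3 m7 untreated
  R3 @ bar3.1: B3 above A3
  R3 @ bar3.2: B3 above A3
  R3 @ bar3.3: B3 above A3
  R2 @ bar4.0: B2/A3 m7 -> C3/C4 P8 similar
  R3 @ bar4.0: C4 above B3
  R4 @ bar4.0: C3/B3 M7 untreated
  R3 @ bar4.1: C4 above B3
  R3 @ bar4.2: C4 above B3
  R3 @ bar4.3: C4 above B3
  R2 @ bar5.0: C4/B3 m2 -> A3/A3 P1 similar
  R2 @ bar5.0: C4/E4 M3 -> A3/A3 P1 similar
  R2 @ bar5.0: B3/E4 P4 -> A3/A3 P1 similar
  R1 @ bar6.0: A3/A3 P1 -> F4/F4 P1 similar
  R2 @ bar6.0: D3/A3 P5 -> F3/F4 P8 similar
  R2 @ bar6.0: D3/A3 P5 -> F3/F4 P8 similar
  R8 @ bar6.0: penult P8 not 3rd/6th
  R8 @ bar6.0: penult P8 not 3rd/6th
  R1 @ bar7.0: F4/F4 P1 -> G4/G4 P1 similar
  R6 @ bar7.3: closes on m3
  R6 @ bar7.3: closes on m3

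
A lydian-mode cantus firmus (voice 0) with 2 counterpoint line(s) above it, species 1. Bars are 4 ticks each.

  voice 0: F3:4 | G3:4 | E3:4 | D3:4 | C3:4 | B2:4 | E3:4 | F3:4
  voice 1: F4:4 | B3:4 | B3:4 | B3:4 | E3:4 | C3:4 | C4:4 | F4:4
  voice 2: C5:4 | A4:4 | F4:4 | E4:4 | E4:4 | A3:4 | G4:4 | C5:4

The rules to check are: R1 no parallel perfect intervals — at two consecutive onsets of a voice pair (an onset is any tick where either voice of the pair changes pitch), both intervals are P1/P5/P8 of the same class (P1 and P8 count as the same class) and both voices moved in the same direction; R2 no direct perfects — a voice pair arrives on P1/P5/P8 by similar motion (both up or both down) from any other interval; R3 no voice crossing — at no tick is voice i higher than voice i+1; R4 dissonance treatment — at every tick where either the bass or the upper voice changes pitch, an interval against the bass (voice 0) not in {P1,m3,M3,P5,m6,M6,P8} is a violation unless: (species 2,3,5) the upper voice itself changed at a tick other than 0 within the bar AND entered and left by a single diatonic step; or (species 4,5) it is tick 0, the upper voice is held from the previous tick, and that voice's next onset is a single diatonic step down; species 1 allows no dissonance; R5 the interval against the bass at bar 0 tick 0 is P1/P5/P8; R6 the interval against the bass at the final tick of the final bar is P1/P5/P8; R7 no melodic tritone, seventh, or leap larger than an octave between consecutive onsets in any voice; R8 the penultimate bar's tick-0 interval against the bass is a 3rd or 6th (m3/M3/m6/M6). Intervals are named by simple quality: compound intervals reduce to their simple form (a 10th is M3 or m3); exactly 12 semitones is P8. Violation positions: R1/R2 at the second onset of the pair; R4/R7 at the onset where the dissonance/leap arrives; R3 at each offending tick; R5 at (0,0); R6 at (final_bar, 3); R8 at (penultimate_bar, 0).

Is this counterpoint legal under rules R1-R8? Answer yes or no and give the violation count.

bar 0: v0=F3 v1=F4 v2=C5 (P5)
bar 1: v0=G3 v1=B3 v2=A4 (M2)
bar 2: v0=E3 v1=B3 v2=F4 (m2)
bar 3: v0=D3 v1=B3 v2=E4 (M2)
bar 4: v0=C3 v1=E3 v2=E4 (M3)
bar 5: v0=B2 v1=C3 v2=A3 (m7)
bar 6: v0=E3 v1=C4 v2=G4 (m3)
bar 7: v0=F3 v1=F4 v2=C5 (P5)
  R4 @ bar1.0: G3/A4 M2 untreated
  R7 @ bar1.0: F4->B3 leap 6st
  R4 @ bar2.0: E3/F4 m2 untreated
  R4 @ bar3.0: D3/E4 M2 untreated
  R4 @ bar5.0: B2/C3 m2 untreated
  R4 @ bar5.0: B2/A3 m7 untreated
  R2 @ bar6.0: C3/A3 M6 -> C4/G4 P5 similar
  R7 @ bar6.0: A3->G4 leap 10st
  R1 @ bar7.0: C4/G4 P5 -> F4/C5 P5 similar
  R2 @ bar7.0: E3/C4 m6 -> F3/F4 P8 similar
  R2 @ bar7.0: E3/G4 m3 -> F3/C5 P5 similar

No (11 violations)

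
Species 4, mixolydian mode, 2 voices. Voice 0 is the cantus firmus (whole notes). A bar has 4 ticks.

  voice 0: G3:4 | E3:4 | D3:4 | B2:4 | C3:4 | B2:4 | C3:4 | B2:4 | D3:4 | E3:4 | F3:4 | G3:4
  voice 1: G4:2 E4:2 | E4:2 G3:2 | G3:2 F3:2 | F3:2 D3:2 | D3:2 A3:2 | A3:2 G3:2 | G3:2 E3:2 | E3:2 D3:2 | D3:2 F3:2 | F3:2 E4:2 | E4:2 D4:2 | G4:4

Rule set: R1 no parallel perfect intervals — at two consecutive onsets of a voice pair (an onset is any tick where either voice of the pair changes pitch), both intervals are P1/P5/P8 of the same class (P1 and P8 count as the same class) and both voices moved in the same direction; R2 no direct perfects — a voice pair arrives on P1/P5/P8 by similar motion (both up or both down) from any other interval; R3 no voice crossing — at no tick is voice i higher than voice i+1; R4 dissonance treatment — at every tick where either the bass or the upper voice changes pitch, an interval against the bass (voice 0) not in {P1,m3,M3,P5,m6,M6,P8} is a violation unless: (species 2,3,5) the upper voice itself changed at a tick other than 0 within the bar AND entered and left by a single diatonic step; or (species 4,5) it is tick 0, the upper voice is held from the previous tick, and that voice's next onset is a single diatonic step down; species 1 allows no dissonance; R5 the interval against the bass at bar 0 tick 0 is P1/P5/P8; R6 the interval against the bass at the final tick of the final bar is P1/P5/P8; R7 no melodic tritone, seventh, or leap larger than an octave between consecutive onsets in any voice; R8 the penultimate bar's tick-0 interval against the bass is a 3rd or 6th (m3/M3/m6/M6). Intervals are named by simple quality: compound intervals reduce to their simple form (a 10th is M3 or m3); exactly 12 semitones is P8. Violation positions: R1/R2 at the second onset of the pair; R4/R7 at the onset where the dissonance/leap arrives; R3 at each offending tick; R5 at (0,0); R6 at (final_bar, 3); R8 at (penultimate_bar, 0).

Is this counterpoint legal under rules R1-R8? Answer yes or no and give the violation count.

No (6 violations)

bar 0: v0=G3 v1=G4 (P8)
bar 1: v0=E3 v1=E4 (P8)
bar 2: v0=D3 v1=G3 (P4)
bar 3: v0=B2 v1=F3 (TT)
bar 4: v0=C3 v1=D3 (M2)
bar 5: v0=B2 v1=A3 (m7)
bar 6: v0=C3 v1=G3 (P5)
bar 7: v0=B2 v1=E3 (P4)
bar 8: v0=D3 v1=D3 (P1)
bar 9: v0=E3 v1=F3 (m2)
bar 10: v0=F3 v1=E4 (M7)
bar 11: v0=G3 v1=G4 (P8)
  R4 @ bar3.0: B2/F3 TT untreated
  R4 @ bar4.0: C3/D3 M2 untreated
  R4 @ bar9.0: E3/F3 m2 untreated
  R7 @ bar9.2: F3->E4 leap 11st
  R8 @ bar10.0: penult M7 not 3rd/6th
  R2 @ bar11.0: F3/D4 M6 -> G3/G4 P8 similar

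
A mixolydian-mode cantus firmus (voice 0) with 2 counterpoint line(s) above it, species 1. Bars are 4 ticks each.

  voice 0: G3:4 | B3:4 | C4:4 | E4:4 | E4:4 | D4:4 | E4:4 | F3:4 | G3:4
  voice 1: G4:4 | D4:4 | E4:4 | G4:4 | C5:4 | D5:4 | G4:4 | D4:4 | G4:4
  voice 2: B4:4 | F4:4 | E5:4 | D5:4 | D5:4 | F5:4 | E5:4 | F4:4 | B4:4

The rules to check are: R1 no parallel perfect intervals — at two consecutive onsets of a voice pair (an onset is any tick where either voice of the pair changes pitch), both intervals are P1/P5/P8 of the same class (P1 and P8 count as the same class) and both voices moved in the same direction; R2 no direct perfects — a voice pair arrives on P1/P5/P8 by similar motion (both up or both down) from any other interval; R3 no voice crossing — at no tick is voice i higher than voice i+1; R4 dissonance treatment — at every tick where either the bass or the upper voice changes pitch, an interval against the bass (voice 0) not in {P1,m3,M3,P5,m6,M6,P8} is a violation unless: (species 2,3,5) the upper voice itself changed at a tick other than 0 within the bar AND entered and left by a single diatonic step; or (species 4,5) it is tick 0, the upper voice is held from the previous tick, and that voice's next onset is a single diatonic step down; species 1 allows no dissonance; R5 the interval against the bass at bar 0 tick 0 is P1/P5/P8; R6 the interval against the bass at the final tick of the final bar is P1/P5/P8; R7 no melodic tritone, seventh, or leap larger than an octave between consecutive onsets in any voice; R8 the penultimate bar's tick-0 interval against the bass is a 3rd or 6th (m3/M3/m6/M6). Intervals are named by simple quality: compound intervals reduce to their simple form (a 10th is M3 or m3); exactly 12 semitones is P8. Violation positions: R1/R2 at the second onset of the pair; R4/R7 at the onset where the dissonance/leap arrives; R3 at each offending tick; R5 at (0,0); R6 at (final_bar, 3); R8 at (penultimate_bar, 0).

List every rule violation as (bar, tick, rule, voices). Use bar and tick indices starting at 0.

bar 0: v0=G3 v1=G4 v2=B4 downbeat M3
bar 1: v0=B3 v1=D4 v2=F4 downbeat TT
bar 2: v0=C4 v1=E4 v2=E5 downbeat M3
bar 3: v0=E4 v1=G4 v2=D5 downbeat m7
bar 4: v0=E4 v1=C5 v2=D5 downbeat m7
bar 5: v0=D4 v1=D5 v2=F5 downbeat m3
bar 6: v0=E4 v1=G4 v2=E5 downbeat P8
bar 7: v0=F3 v1=D4 v2=F4 downbeat P8
bar 8: v0=G3 v1=G4 v2=B4 downbeat M3
  -> R5 @ bar 0 tick 0 v(0, 2): opens on M3
  -> R4 @ bar 1 tick 0 v(0, 2): B3/F4 TT untreated
  -> R7 @ bar 1 tick 0 v(2,): B4->F4 leap 6st
  -> R2 @ bar 2 tick 0 v(1, 2): D4/F4 m3 -> E4/E5 P8 similar
  -> R7 @ bar 2 tick 0 v(2,): F4->E5 leap 11st
  -> R4 @ bar 3 tick 0 v(0, 2): E4/D5 m7 untreated
  -> R1 @ bar 7 tick 0 v(0, 2): E4/E5 P8 -> F3/F4 P8 similar
  -> R7 @ bar 7 tick 0 v(0,): E4->F3 leap 11st
  -> R7 @ bar 7 tick 0 v(2,): E5->F4 leap 11st
  -> R8 @ bar 7 tick 0 v(0, 2): penult P8 not 3rd/6th
  -> R2 @ bar 8 tick 0 v(0, 1): F3/D4 M6 -> G3/G4 P8 similar
  -> R7 @ bar 8 tick 0 v(2,): F4->B4 leap 6st
  -> R6 @ bar 8 tick 3 v(0, 2): closes on M3

(0, 0, R5, (0, 2))
(1, 0, R4, (0, 2))
(1, 0, R7, (2,))
(2, 0, R2, (1, 2))
(2, 0, R7, (2,))
(3, 0, R4, (0, 2))
(7, 0, R1, (0, 2))
(7, 0, R7, (0,))
(7, 0, R7, (2,))
(7, 0, R8, (0, 2))
(8, 0, R2, (0, 1))
(8, 0, R7, (2,))
(8, 3, R6, (0, 2))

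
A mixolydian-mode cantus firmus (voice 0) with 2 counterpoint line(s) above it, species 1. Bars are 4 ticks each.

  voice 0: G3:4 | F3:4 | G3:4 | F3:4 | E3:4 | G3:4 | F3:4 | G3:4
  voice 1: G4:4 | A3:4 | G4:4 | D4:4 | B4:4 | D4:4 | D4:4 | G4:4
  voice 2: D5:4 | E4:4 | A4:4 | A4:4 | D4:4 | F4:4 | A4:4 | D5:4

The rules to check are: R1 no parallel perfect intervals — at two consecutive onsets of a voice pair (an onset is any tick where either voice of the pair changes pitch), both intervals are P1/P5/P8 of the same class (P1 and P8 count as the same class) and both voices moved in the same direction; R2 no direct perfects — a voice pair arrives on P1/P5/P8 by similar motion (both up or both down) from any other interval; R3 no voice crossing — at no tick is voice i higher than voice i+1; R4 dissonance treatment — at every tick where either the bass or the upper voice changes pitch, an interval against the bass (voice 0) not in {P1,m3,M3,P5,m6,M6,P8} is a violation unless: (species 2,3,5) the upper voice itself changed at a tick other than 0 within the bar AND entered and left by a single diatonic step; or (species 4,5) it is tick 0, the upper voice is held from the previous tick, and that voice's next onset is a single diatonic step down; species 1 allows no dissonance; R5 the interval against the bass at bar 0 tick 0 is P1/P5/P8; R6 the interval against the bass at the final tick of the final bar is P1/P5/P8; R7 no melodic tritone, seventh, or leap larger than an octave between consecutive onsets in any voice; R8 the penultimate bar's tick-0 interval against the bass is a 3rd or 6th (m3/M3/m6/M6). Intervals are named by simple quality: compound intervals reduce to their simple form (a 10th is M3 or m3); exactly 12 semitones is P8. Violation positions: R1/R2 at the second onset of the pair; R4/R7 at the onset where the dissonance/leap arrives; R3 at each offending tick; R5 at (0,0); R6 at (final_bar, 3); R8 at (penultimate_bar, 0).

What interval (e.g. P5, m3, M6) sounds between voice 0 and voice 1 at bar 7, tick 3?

P8

voice 0=G3 voice 1=G4 -> P8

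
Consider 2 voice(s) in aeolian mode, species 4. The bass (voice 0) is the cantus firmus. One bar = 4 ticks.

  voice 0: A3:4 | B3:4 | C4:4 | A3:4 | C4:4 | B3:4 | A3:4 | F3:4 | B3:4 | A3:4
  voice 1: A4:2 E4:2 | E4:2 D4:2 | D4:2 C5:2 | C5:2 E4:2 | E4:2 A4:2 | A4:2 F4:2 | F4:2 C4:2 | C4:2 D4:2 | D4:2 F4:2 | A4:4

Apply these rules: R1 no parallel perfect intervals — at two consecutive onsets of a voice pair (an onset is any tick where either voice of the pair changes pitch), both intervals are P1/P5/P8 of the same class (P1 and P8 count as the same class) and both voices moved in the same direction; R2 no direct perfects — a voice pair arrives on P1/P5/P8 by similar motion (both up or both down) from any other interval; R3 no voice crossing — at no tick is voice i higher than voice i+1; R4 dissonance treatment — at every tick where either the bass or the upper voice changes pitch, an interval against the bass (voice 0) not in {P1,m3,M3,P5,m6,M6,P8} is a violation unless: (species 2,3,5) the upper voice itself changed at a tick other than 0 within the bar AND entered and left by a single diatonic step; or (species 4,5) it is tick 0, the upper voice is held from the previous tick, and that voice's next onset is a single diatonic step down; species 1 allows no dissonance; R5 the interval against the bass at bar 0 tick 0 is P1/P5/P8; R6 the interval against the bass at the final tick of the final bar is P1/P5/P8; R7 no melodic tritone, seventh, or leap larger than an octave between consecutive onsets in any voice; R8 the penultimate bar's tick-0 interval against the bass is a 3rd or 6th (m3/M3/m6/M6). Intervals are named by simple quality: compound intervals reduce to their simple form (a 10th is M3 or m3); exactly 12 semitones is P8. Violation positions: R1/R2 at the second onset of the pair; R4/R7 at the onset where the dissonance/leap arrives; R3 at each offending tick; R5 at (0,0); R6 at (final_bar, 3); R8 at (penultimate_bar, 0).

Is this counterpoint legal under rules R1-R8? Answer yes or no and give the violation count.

No (6 violations)

bar 0: v0=A3 v1=A4 (P8)
bar 1: v0=B3 v1=E4 (P4)
bar 2: v0=C4 v1=D4 (M2)
bar 3: v0=A3 v1=C5 (m3)
bar 4: v0=C4 v1=E4 (M3)
bar 5: v0=B3 v1=A4 (m7)
bar 6: v0=A3 v1=F4 (m6)
bar 7: v0=F3 v1=C4 (P5)
bar 8: v0=B3 v1=D4 (m3)
bar 9: v0=A3 v1=A4 (P8)
  R4 @ bar2.0: C4/D4 M2 untreated
  R7 @ bar2.2: D4->C5 leap 10st
  R4 @ bar5.0: B3/A4 m7 untreated
  R4 @ bar5.2: B3/F4 TT untreated
  R7 @ bar8.0: F3->B3 leap 6st
  R4 @ bar8.2: B3/F4 TT untreated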